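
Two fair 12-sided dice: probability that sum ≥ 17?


Total outcomes = 12×12 = 144
Favorable (sum ≥ 17): 36
P = 36/144 = 0.2500

P = 0.2500


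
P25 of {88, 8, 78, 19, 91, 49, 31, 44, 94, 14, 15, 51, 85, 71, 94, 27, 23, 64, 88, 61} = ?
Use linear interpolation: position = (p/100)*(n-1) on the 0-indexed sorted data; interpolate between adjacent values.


Sorted: 8, 14, 15, 19, 23, 27, 31, 44, 49, 51, 61, 64, 71, 78, 85, 88, 88, 91, 94, 94
n = 20
Index = 25/100 * 19 = 4.7500
Lower = data[4] = 23, Upper = data[5] = 27
P25 = 23 + 0.7500*(4) = 26.0000

P25 = 26.0000


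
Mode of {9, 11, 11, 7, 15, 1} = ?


Frequencies: 1:1, 7:1, 9:1, 11:2, 15:1
Max frequency = 2
Mode = 11

Mode = 11


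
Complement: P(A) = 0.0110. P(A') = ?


P(not A) = 1 - 0.0110 = 0.9890

P(not A) = 0.9890


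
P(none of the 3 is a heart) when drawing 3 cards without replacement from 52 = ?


P(no hearts) = (39/52) × (38/51) × (37/50)
= 0.4135

P = 0.4135


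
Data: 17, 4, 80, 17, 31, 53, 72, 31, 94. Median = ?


Sorted: 4, 17, 17, 31, 31, 53, 72, 80, 94
n = 9 (odd)
Middle value = 31

Median = 31


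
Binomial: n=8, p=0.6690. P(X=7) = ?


C(8,7) = 8
p^7 = 0.059977
(1-p)^1 = 0.331000
P = 8 * 0.059977 * 0.331000 = 0.1588

P(X=7) = 0.1588


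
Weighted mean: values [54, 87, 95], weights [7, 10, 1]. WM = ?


Numerator = 54*7 + 87*10 + 95*1 = 1343
Denominator = 7 + 10 + 1 = 18
WM = 1343/18 = 74.6111

WM = 74.6111


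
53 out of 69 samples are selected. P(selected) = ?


P = 53/69 = 0.7681

P = 0.7681


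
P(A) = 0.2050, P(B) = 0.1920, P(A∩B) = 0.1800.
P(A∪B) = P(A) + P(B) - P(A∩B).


P(A∪B) = 0.2050 + 0.1920 - 0.1800
= 0.3970 - 0.1800
= 0.2170

P(A∪B) = 0.2170


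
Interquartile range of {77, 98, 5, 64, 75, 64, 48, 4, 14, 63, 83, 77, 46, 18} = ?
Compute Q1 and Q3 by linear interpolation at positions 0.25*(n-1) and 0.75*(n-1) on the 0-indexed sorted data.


Sorted: 4, 5, 14, 18, 46, 48, 63, 64, 64, 75, 77, 77, 83, 98
Q1 (25th %ile) = 25.0000
Q3 (75th %ile) = 76.5000
IQR = 76.5000 - 25.0000 = 51.5000

IQR = 51.5000


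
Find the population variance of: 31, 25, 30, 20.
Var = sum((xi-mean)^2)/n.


Mean = 26.5000
Squared deviations: 20.2500, 2.2500, 12.2500, 42.2500
Sum = 77.0000
Variance = 77.0000/4 = 19.2500

Variance = 19.2500


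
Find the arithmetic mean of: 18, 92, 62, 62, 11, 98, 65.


Sum = 18 + 92 + 62 + 62 + 11 + 98 + 65 = 408
n = 7
Mean = 408/7 = 58.2857

Mean = 58.2857


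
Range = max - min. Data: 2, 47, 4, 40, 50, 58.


Max = 58, Min = 2
Range = 58 - 2 = 56

Range = 56


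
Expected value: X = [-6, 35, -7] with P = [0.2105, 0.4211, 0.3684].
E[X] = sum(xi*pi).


E[X] = -6*0.2105 + 35*0.4211 - 7*0.3684
= -1.2630 + 14.7385 - 2.5788
= 10.8967

E[X] = 10.8967


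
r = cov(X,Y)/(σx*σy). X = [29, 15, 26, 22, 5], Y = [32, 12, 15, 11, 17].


Mean X = 19.4000, Mean Y = 17.4000
SD X = 8.593020, SD Y = 7.605261
Cov = 27.440000
r = 27.440000/(8.593020*7.605261) = 0.4199

r = 0.4199


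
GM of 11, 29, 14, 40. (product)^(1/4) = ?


Product = 11 × 29 × 14 × 40 = 178640
GM = 178640^(1/4) = 20.5587

GM = 20.5587


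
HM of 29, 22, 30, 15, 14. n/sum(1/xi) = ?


Sum of reciprocals = 1/29 + 1/22 + 1/30 + 1/15 + 1/14 = 0.251366
HM = 5/0.251366 = 19.8913

HM = 19.8913


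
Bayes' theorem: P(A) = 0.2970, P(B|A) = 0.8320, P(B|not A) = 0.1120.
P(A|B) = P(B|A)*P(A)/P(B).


P(B) = P(B|A)*P(A) + P(B|A')*P(A')
= 0.8320*0.2970 + 0.1120*0.7030
= 0.247104 + 0.078736 = 0.325840
P(A|B) = 0.247104/0.325840 = 0.7584

P(A|B) = 0.7584


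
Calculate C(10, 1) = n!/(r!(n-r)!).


C(10,1) = 10!/(1! × 9!)
= 3628800/(1 × 362880)
= 10

C(10,1) = 10


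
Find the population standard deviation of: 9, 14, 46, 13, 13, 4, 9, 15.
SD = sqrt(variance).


Mean = 15.3750
Variance = 145.2344
SD = sqrt(145.2344) = 12.0513

SD = 12.0513


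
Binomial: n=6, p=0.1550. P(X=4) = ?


C(6,4) = 15
p^4 = 0.000577
(1-p)^2 = 0.714025
P = 15 * 0.000577 * 0.714025 = 0.0062

P(X=4) = 0.0062


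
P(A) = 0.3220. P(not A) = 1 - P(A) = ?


P(not A) = 1 - 0.3220 = 0.6780

P(not A) = 0.6780


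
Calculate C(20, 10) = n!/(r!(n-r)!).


C(20,10) = 20!/(10! × 10!)
= 2432902008176640000/(3628800 × 3628800)
= 184756

C(20,10) = 184756


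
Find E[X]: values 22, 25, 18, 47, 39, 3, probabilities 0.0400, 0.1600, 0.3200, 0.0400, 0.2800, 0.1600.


E[X] = 22*0.0400 + 25*0.1600 + 18*0.3200 + 47*0.0400 + 39*0.2800 + 3*0.1600
= 0.8800 + 4.0000 + 5.7600 + 1.8800 + 10.9200 + 0.4800
= 23.9200

E[X] = 23.9200


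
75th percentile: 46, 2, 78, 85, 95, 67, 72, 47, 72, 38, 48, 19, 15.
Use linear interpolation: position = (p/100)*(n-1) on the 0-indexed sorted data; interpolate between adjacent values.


Sorted: 2, 15, 19, 38, 46, 47, 48, 67, 72, 72, 78, 85, 95
n = 13
Index = 75/100 * 12 = 9.0000
Lower = data[9] = 72, Upper = data[10] = 78
P75 = 72 + 0*(6) = 72.0000

P75 = 72.0000


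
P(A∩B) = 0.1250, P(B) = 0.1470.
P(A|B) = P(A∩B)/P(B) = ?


P(A|B) = 0.1250/0.1470 = 0.8503

P(A|B) = 0.8503


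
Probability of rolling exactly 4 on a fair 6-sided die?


Favorable outcomes (roll = 4): 1
Total outcomes = 6
P = 1/6 = 0.1667

P = 0.1667


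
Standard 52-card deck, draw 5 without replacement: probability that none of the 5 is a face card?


P(no face cards) = (40/52) × (39/51) × (38/50) × (37/49) × (36/48)
= 0.2532

P = 0.2532


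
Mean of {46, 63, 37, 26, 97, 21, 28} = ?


Sum = 46 + 63 + 37 + 26 + 97 + 21 + 28 = 318
n = 7
Mean = 318/7 = 45.4286

Mean = 45.4286


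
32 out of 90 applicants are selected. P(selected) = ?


P = 32/90 = 0.3556

P = 0.3556


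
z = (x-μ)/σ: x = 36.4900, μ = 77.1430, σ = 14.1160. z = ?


z = (36.4900 - 77.1430)/14.1160
= -40.6530/14.1160
= -2.8799

z = -2.8799


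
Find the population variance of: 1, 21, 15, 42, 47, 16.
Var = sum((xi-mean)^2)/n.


Mean = 23.6667
Squared deviations: 513.7778, 7.1111, 75.1111, 336.1111, 544.4444, 58.7778
Sum = 1535.3333
Variance = 1535.3333/6 = 255.8889

Variance = 255.8889


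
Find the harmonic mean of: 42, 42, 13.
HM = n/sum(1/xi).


Sum of reciprocals = 1/42 + 1/42 + 1/13 = 0.124542
HM = 3/0.124542 = 24.0882

HM = 24.0882


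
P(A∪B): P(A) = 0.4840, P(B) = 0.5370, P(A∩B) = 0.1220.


P(A∪B) = 0.4840 + 0.5370 - 0.1220
= 1.0210 - 0.1220
= 0.8990

P(A∪B) = 0.8990


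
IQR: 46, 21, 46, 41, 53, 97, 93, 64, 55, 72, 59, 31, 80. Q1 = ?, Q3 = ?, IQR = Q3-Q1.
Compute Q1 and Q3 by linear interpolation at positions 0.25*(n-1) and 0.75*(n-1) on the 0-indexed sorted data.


Sorted: 21, 31, 41, 46, 46, 53, 55, 59, 64, 72, 80, 93, 97
Q1 (25th %ile) = 46.0000
Q3 (75th %ile) = 72.0000
IQR = 72.0000 - 46.0000 = 26.0000

IQR = 26.0000


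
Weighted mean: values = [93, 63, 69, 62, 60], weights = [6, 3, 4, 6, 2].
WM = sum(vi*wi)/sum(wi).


Numerator = 93*6 + 63*3 + 69*4 + 62*6 + 60*2 = 1515
Denominator = 6 + 3 + 4 + 6 + 2 = 21
WM = 1515/21 = 72.1429

WM = 72.1429


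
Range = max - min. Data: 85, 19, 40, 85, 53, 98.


Max = 98, Min = 19
Range = 98 - 19 = 79

Range = 79


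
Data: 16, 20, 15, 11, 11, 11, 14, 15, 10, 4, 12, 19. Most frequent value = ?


Frequencies: 4:1, 10:1, 11:3, 12:1, 14:1, 15:2, 16:1, 19:1, 20:1
Max frequency = 3
Mode = 11

Mode = 11


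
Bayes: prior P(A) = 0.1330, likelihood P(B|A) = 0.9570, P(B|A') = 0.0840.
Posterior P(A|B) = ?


P(B) = P(B|A)*P(A) + P(B|A')*P(A')
= 0.9570*0.1330 + 0.0840*0.8670
= 0.127281 + 0.072828 = 0.200109
P(A|B) = 0.127281/0.200109 = 0.6361

P(A|B) = 0.6361


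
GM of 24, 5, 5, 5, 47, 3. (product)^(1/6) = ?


Product = 24 × 5 × 5 × 5 × 47 × 3 = 423000
GM = 423000^(1/6) = 8.6641

GM = 8.6641


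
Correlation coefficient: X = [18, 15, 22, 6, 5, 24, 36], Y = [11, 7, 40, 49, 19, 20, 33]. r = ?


Mean X = 18.0000, Mean Y = 25.5714
SD X = 9.985704, SD Y = 14.361229
Cov = 2.571429
r = 2.571429/(9.985704*14.361229) = 0.0179

r = 0.0179


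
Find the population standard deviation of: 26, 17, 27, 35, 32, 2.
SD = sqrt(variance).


Mean = 23.1667
Variance = 121.1389
SD = sqrt(121.1389) = 11.0063

SD = 11.0063


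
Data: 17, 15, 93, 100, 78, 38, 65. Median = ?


Sorted: 15, 17, 38, 65, 78, 93, 100
n = 7 (odd)
Middle value = 65

Median = 65


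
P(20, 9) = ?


P(20,9) = 20!/11!
= 2432902008176640000/39916800
= 60949324800

P(20,9) = 60949324800


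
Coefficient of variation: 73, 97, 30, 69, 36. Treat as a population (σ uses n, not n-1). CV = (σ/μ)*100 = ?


Mean = 61.0000
SD = 24.8596
CV = (24.8596/61.0000)*100 = 40.7535%

CV = 40.7535%


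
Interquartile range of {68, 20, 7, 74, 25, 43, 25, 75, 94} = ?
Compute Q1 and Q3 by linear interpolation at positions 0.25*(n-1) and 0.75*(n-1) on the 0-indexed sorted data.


Sorted: 7, 20, 25, 25, 43, 68, 74, 75, 94
Q1 (25th %ile) = 25.0000
Q3 (75th %ile) = 74.0000
IQR = 74.0000 - 25.0000 = 49.0000

IQR = 49.0000


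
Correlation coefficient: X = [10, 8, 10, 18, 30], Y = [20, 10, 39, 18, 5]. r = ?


Mean X = 15.2000, Mean Y = 18.4000
SD X = 8.158431, SD Y = 11.637869
Cov = -50.880000
r = -50.880000/(8.158431*11.637869) = -0.5359

r = -0.5359


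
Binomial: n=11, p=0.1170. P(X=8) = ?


C(11,8) = 165
p^8 = 3.511453e-08
(1-p)^3 = 0.688465
P = 165 * 3.511453e-08 * 0.688465 = 3.9889e-06

P(X=8) = 3.9889e-06


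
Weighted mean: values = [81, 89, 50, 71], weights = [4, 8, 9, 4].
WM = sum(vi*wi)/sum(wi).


Numerator = 81*4 + 89*8 + 50*9 + 71*4 = 1770
Denominator = 4 + 8 + 9 + 4 = 25
WM = 1770/25 = 70.8000

WM = 70.8000


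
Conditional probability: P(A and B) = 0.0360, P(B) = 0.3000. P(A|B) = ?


P(A|B) = 0.0360/0.3000 = 0.1200

P(A|B) = 0.1200


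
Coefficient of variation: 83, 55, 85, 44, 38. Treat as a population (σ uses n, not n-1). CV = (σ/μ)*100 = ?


Mean = 61.0000
SD = 19.5653
CV = (19.5653/61.0000)*100 = 32.0742%

CV = 32.0742%


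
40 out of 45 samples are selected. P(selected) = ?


P = 40/45 = 0.8889

P = 0.8889


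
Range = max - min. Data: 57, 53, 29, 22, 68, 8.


Max = 68, Min = 8
Range = 68 - 8 = 60

Range = 60


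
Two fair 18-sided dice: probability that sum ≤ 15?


Total outcomes = 18×18 = 324
Favorable (sum ≤ 15): 105
P = 105/324 = 0.3241

P = 0.3241


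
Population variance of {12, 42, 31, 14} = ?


Mean = 24.7500
Squared deviations: 162.5625, 297.5625, 39.0625, 115.5625
Sum = 614.7500
Variance = 614.7500/4 = 153.6875

Variance = 153.6875


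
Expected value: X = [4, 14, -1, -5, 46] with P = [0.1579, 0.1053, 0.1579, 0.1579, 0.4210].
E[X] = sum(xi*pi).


E[X] = 4*0.1579 + 14*0.1053 - 1*0.1579 - 5*0.1579 + 46*0.4210
= 0.6316 + 1.4742 - 0.1579 - 0.7895 + 19.3660
= 20.5244

E[X] = 20.5244


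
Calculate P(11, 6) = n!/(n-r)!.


P(11,6) = 11!/5!
= 39916800/120
= 332640

P(11,6) = 332640


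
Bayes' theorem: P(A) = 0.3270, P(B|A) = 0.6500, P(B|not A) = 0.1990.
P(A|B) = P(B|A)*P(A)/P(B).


P(B) = P(B|A)*P(A) + P(B|A')*P(A')
= 0.6500*0.3270 + 0.1990*0.6730
= 0.212550 + 0.133927 = 0.346477
P(A|B) = 0.212550/0.346477 = 0.6135

P(A|B) = 0.6135


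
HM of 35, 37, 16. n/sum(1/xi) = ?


Sum of reciprocals = 1/35 + 1/37 + 1/16 = 0.118098
HM = 3/0.118098 = 25.4025

HM = 25.4025


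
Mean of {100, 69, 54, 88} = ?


Sum = 100 + 69 + 54 + 88 = 311
n = 4
Mean = 311/4 = 77.7500

Mean = 77.7500


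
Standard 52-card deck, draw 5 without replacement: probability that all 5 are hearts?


P(all hearts) = (13/52) × (12/51) × (11/50) × (10/49) × (9/48)
= 0.0005

P = 0.0005


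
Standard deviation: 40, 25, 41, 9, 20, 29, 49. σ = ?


Mean = 30.4286
Variance = 163.9592
SD = sqrt(163.9592) = 12.8047

SD = 12.8047


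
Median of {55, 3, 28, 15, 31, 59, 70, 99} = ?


Sorted: 3, 15, 28, 31, 55, 59, 70, 99
n = 8 (even)
Middle values: 31 and 55
Median = (31+55)/2 = 43.0000

Median = 43.0000


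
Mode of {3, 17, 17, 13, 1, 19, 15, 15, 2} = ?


Frequencies: 1:1, 2:1, 3:1, 13:1, 15:2, 17:2, 19:1
Max frequency = 2
Mode = 15, 17

Mode = 15, 17


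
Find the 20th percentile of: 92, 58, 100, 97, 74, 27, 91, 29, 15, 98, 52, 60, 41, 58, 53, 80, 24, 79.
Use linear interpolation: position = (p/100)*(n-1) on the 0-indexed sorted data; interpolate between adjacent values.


Sorted: 15, 24, 27, 29, 41, 52, 53, 58, 58, 60, 74, 79, 80, 91, 92, 97, 98, 100
n = 18
Index = 20/100 * 17 = 3.4000
Lower = data[3] = 29, Upper = data[4] = 41
P20 = 29 + 0.4000*(12) = 33.8000

P20 = 33.8000


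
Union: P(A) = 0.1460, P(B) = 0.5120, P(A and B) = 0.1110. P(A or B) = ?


P(A∪B) = 0.1460 + 0.5120 - 0.1110
= 0.6580 - 0.1110
= 0.5470

P(A∪B) = 0.5470


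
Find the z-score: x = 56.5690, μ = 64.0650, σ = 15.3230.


z = (56.5690 - 64.0650)/15.3230
= -7.4960/15.3230
= -0.4892

z = -0.4892


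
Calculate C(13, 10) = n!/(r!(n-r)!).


C(13,10) = 13!/(10! × 3!)
= 6227020800/(3628800 × 6)
= 286

C(13,10) = 286


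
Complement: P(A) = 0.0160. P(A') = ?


P(not A) = 1 - 0.0160 = 0.9840

P(not A) = 0.9840


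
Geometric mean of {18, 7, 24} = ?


Product = 18 × 7 × 24 = 3024
GM = 3024^(1/3) = 14.4609

GM = 14.4609


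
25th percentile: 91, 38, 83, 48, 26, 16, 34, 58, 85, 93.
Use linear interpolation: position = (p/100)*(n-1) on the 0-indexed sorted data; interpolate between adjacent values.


Sorted: 16, 26, 34, 38, 48, 58, 83, 85, 91, 93
n = 10
Index = 25/100 * 9 = 2.2500
Lower = data[2] = 34, Upper = data[3] = 38
P25 = 34 + 0.2500*(4) = 35.0000

P25 = 35.0000


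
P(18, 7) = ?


P(18,7) = 18!/11!
= 6402373705728000/39916800
= 160392960

P(18,7) = 160392960


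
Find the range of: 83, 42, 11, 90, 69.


Max = 90, Min = 11
Range = 90 - 11 = 79

Range = 79


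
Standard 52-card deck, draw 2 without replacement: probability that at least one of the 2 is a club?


P(at least one) = 1 - P(none)
P(none) = (39/52) × (38/51) = 0.558824
P(at least one) = 1 - 0.558824 = 0.4412

P = 0.4412


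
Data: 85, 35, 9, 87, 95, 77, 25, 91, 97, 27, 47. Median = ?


Sorted: 9, 25, 27, 35, 47, 77, 85, 87, 91, 95, 97
n = 11 (odd)
Middle value = 77

Median = 77


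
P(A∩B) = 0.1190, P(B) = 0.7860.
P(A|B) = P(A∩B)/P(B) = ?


P(A|B) = 0.1190/0.7860 = 0.1514

P(A|B) = 0.1514


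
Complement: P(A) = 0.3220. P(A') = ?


P(not A) = 1 - 0.3220 = 0.6780

P(not A) = 0.6780


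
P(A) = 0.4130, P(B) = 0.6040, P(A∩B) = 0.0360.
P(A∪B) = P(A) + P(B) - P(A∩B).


P(A∪B) = 0.4130 + 0.6040 - 0.0360
= 1.0170 - 0.0360
= 0.9810

P(A∪B) = 0.9810


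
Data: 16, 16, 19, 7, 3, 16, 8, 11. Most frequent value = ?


Frequencies: 3:1, 7:1, 8:1, 11:1, 16:3, 19:1
Max frequency = 3
Mode = 16

Mode = 16


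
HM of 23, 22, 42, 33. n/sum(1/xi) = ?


Sum of reciprocals = 1/23 + 1/22 + 1/42 + 1/33 = 0.143045
HM = 4/0.143045 = 27.9632

HM = 27.9632


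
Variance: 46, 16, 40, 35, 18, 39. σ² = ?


Mean = 32.3333
Squared deviations: 186.7778, 266.7778, 58.7778, 7.1111, 205.4444, 44.4444
Sum = 769.3333
Variance = 769.3333/6 = 128.2222

Variance = 128.2222


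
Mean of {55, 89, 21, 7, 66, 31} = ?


Sum = 55 + 89 + 21 + 7 + 66 + 31 = 269
n = 6
Mean = 269/6 = 44.8333

Mean = 44.8333


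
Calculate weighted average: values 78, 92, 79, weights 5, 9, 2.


Numerator = 78*5 + 92*9 + 79*2 = 1376
Denominator = 5 + 9 + 2 = 16
WM = 1376/16 = 86.0000

WM = 86.0000


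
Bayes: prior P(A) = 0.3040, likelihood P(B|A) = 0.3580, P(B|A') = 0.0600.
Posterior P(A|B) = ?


P(B) = P(B|A)*P(A) + P(B|A')*P(A')
= 0.3580*0.3040 + 0.0600*0.6960
= 0.108832 + 0.041760 = 0.150592
P(A|B) = 0.108832/0.150592 = 0.7227

P(A|B) = 0.7227


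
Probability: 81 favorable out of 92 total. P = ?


P = 81/92 = 0.8804

P = 0.8804


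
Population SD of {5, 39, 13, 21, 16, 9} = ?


Mean = 17.1667
Variance = 120.8056
SD = sqrt(120.8056) = 10.9912

SD = 10.9912


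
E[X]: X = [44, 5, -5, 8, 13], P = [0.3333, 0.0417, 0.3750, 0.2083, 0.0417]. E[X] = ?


E[X] = 44*0.3333 + 5*0.0417 - 5*0.3750 + 8*0.2083 + 13*0.0417
= 14.6652 + 0.2085 - 1.8750 + 1.6664 + 0.5421
= 15.2072

E[X] = 15.2072


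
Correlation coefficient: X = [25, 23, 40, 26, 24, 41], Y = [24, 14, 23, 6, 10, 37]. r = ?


Mean X = 29.8333, Mean Y = 19.0000
SD X = 7.602996, SD Y = 10.327956
Cov = 59.000000
r = 59.000000/(7.602996*10.327956) = 0.7514

r = 0.7514


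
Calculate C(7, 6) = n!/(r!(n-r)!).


C(7,6) = 7!/(6! × 1!)
= 5040/(720 × 1)
= 7

C(7,6) = 7


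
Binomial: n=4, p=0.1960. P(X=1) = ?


C(4,1) = 4
p^1 = 0.196000
(1-p)^3 = 0.519718
P = 4 * 0.196000 * 0.519718 = 0.4075

P(X=1) = 0.4075


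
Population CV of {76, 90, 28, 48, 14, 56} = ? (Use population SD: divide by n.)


Mean = 52.0000
SD = 26.0512
CV = (26.0512/52.0000)*100 = 50.0985%

CV = 50.0985%


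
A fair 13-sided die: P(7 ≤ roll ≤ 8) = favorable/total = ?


Favorable outcomes (7 ≤ roll ≤ 8): 2
Total outcomes = 13
P = 2/13 = 0.1538

P = 0.1538


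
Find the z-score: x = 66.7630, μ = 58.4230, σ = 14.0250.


z = (66.7630 - 58.4230)/14.0250
= 8.3400/14.0250
= 0.5947

z = 0.5947


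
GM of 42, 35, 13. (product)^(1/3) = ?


Product = 42 × 35 × 13 = 19110
GM = 19110^(1/3) = 26.7354

GM = 26.7354


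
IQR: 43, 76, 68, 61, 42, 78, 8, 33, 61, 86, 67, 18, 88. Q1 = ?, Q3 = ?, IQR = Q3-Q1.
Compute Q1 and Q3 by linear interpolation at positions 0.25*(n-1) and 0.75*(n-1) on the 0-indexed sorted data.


Sorted: 8, 18, 33, 42, 43, 61, 61, 67, 68, 76, 78, 86, 88
Q1 (25th %ile) = 42.0000
Q3 (75th %ile) = 76.0000
IQR = 76.0000 - 42.0000 = 34.0000

IQR = 34.0000


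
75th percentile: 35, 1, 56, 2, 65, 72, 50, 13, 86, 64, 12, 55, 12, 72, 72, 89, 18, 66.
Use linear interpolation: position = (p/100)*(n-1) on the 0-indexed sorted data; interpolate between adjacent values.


Sorted: 1, 2, 12, 12, 13, 18, 35, 50, 55, 56, 64, 65, 66, 72, 72, 72, 86, 89
n = 18
Index = 75/100 * 17 = 12.7500
Lower = data[12] = 66, Upper = data[13] = 72
P75 = 66 + 0.7500*(6) = 70.5000

P75 = 70.5000


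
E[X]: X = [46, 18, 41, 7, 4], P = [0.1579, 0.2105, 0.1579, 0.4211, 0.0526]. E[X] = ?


E[X] = 46*0.1579 + 18*0.2105 + 41*0.1579 + 7*0.4211 + 4*0.0526
= 7.2634 + 3.7890 + 6.4739 + 2.9477 + 0.2104
= 20.6844

E[X] = 20.6844


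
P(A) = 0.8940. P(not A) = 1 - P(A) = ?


P(not A) = 1 - 0.8940 = 0.1060

P(not A) = 0.1060


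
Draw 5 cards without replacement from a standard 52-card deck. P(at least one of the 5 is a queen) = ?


P(at least one) = 1 - P(none)
P(none) = (48/52) × (47/51) × (46/50) × (45/49) × (44/48) = 0.658842
P(at least one) = 1 - 0.658842 = 0.3412

P = 0.3412


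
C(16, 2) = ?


C(16,2) = 16!/(2! × 14!)
= 20922789888000/(2 × 87178291200)
= 120

C(16,2) = 120


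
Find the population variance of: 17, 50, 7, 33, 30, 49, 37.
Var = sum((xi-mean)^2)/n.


Mean = 31.8571
Squared deviations: 220.7347, 329.1633, 617.8776, 1.3061, 3.4490, 293.8776, 26.4490
Sum = 1492.8571
Variance = 1492.8571/7 = 213.2653

Variance = 213.2653


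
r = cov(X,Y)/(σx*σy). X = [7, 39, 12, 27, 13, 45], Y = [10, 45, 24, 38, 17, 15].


Mean X = 23.8333, Mean Y = 24.8333
SD X = 14.311029, SD Y = 12.641422
Cov = 80.638889
r = 80.638889/(14.311029*12.641422) = 0.4457

r = 0.4457


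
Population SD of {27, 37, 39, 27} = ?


Mean = 32.5000
Variance = 30.7500
SD = sqrt(30.7500) = 5.5453

SD = 5.5453


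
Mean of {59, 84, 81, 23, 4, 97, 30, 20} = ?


Sum = 59 + 84 + 81 + 23 + 4 + 97 + 30 + 20 = 398
n = 8
Mean = 398/8 = 49.7500

Mean = 49.7500


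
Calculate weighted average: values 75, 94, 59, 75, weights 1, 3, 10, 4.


Numerator = 75*1 + 94*3 + 59*10 + 75*4 = 1247
Denominator = 1 + 3 + 10 + 4 = 18
WM = 1247/18 = 69.2778

WM = 69.2778


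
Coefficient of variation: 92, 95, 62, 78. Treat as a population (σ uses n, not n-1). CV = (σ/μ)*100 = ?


Mean = 81.7500
SD = 13.0839
CV = (13.0839/81.7500)*100 = 16.0047%

CV = 16.0047%


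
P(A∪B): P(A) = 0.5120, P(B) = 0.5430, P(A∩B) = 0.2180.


P(A∪B) = 0.5120 + 0.5430 - 0.2180
= 1.0550 - 0.2180
= 0.8370

P(A∪B) = 0.8370


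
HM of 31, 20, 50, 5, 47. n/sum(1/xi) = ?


Sum of reciprocals = 1/31 + 1/20 + 1/50 + 1/5 + 1/47 = 0.323535
HM = 5/0.323535 = 15.4543

HM = 15.4543


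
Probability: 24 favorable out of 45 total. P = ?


P = 24/45 = 0.5333

P = 0.5333


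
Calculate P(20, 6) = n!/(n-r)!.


P(20,6) = 20!/14!
= 2432902008176640000/87178291200
= 27907200

P(20,6) = 27907200


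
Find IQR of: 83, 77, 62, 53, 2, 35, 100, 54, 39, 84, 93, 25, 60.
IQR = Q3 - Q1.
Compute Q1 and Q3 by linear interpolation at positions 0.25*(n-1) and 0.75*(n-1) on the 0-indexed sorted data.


Sorted: 2, 25, 35, 39, 53, 54, 60, 62, 77, 83, 84, 93, 100
Q1 (25th %ile) = 39.0000
Q3 (75th %ile) = 83.0000
IQR = 83.0000 - 39.0000 = 44.0000

IQR = 44.0000


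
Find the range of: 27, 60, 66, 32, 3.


Max = 66, Min = 3
Range = 66 - 3 = 63

Range = 63


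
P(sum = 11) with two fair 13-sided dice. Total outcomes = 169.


Total outcomes = 13×13 = 169
Favorable (sum = 11): 10
P = 10/169 = 0.0592

P = 0.0592


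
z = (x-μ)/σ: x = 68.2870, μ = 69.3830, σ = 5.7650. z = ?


z = (68.2870 - 69.3830)/5.7650
= -1.0960/5.7650
= -0.1901

z = -0.1901


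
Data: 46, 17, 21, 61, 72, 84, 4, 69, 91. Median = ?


Sorted: 4, 17, 21, 46, 61, 69, 72, 84, 91
n = 9 (odd)
Middle value = 61

Median = 61


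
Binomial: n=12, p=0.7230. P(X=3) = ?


C(12,3) = 220
p^3 = 0.377933
(1-p)^9 = 9.601032e-06
P = 220 * 0.377933 * 9.601032e-06 = 0.0008

P(X=3) = 0.0008


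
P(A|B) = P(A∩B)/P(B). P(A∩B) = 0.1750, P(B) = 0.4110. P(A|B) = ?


P(A|B) = 0.1750/0.4110 = 0.4258

P(A|B) = 0.4258


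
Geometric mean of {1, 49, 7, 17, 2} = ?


Product = 1 × 49 × 7 × 17 × 2 = 11662
GM = 11662^(1/5) = 6.5066

GM = 6.5066


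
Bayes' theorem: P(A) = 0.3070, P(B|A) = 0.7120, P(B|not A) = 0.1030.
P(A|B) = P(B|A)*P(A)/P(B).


P(B) = P(B|A)*P(A) + P(B|A')*P(A')
= 0.7120*0.3070 + 0.1030*0.6930
= 0.218584 + 0.071379 = 0.289963
P(A|B) = 0.218584/0.289963 = 0.7538

P(A|B) = 0.7538


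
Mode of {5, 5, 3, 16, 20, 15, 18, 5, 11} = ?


Frequencies: 3:1, 5:3, 11:1, 15:1, 16:1, 18:1, 20:1
Max frequency = 3
Mode = 5

Mode = 5


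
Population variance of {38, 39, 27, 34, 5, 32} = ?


Mean = 29.1667
Squared deviations: 78.0278, 96.6944, 4.6944, 23.3611, 584.0278, 8.0278
Sum = 794.8333
Variance = 794.8333/6 = 132.4722

Variance = 132.4722


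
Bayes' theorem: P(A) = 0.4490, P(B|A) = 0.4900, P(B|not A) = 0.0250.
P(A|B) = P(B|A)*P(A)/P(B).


P(B) = P(B|A)*P(A) + P(B|A')*P(A')
= 0.4900*0.4490 + 0.0250*0.5510
= 0.220010 + 0.013775 = 0.233785
P(A|B) = 0.220010/0.233785 = 0.9411

P(A|B) = 0.9411


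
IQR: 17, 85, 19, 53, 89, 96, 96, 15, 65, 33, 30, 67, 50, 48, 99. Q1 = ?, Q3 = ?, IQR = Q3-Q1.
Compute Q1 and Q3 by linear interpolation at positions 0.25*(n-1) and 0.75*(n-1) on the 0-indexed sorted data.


Sorted: 15, 17, 19, 30, 33, 48, 50, 53, 65, 67, 85, 89, 96, 96, 99
Q1 (25th %ile) = 31.5000
Q3 (75th %ile) = 87.0000
IQR = 87.0000 - 31.5000 = 55.5000

IQR = 55.5000


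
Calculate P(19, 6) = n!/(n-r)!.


P(19,6) = 19!/13!
= 121645100408832000/6227020800
= 19535040

P(19,6) = 19535040


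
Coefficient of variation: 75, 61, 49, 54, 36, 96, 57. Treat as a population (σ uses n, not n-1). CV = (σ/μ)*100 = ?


Mean = 61.1429
SD = 17.9478
CV = (17.9478/61.1429)*100 = 29.3538%

CV = 29.3538%


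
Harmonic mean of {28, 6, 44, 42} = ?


Sum of reciprocals = 1/28 + 1/6 + 1/44 + 1/42 = 0.248918
HM = 4/0.248918 = 16.0696

HM = 16.0696


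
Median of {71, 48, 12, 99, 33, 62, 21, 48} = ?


Sorted: 12, 21, 33, 48, 48, 62, 71, 99
n = 8 (even)
Middle values: 48 and 48
Median = (48+48)/2 = 48.0000

Median = 48.0000


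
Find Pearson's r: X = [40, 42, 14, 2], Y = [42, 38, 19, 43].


Mean X = 24.5000, Mean Y = 35.5000
SD X = 17.051393, SD Y = 9.708244
Cov = 37.250000
r = 37.250000/(17.051393*9.708244) = 0.2250

r = 0.2250


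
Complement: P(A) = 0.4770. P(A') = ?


P(not A) = 1 - 0.4770 = 0.5230

P(not A) = 0.5230


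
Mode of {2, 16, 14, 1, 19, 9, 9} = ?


Frequencies: 1:1, 2:1, 9:2, 14:1, 16:1, 19:1
Max frequency = 2
Mode = 9

Mode = 9


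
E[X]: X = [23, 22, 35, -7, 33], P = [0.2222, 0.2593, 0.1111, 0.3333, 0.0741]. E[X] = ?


E[X] = 23*0.2222 + 22*0.2593 + 35*0.1111 - 7*0.3333 + 33*0.0741
= 5.1106 + 5.7046 + 3.8885 - 2.3331 + 2.4453
= 14.8159

E[X] = 14.8159


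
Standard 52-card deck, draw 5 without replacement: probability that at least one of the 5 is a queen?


P(at least one) = 1 - P(none)
P(none) = (48/52) × (47/51) × (46/50) × (45/49) × (44/48) = 0.658842
P(at least one) = 1 - 0.658842 = 0.3412

P = 0.3412


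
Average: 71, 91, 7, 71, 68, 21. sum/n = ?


Sum = 71 + 91 + 7 + 71 + 68 + 21 = 329
n = 6
Mean = 329/6 = 54.8333

Mean = 54.8333


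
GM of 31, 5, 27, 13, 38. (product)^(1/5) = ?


Product = 31 × 5 × 27 × 13 × 38 = 2067390
GM = 2067390^(1/5) = 18.3267

GM = 18.3267


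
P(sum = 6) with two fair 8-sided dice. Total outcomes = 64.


Total outcomes = 8×8 = 64
Favorable (sum = 6): 5
P = 5/64 = 0.0781

P = 0.0781


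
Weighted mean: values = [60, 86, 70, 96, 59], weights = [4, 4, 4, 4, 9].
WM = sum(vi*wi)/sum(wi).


Numerator = 60*4 + 86*4 + 70*4 + 96*4 + 59*9 = 1779
Denominator = 4 + 4 + 4 + 4 + 9 = 25
WM = 1779/25 = 71.1600

WM = 71.1600


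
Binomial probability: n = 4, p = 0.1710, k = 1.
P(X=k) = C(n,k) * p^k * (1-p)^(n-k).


C(4,1) = 4
p^1 = 0.171000
(1-p)^3 = 0.569723
P = 4 * 0.171000 * 0.569723 = 0.3897

P(X=1) = 0.3897


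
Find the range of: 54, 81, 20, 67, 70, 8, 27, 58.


Max = 81, Min = 8
Range = 81 - 8 = 73

Range = 73


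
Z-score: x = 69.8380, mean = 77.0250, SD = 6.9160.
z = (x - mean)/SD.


z = (69.8380 - 77.0250)/6.9160
= -7.1870/6.9160
= -1.0392

z = -1.0392


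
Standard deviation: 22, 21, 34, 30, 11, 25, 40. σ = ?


Mean = 26.1429
Variance = 77.5510
SD = sqrt(77.5510) = 8.8063

SD = 8.8063


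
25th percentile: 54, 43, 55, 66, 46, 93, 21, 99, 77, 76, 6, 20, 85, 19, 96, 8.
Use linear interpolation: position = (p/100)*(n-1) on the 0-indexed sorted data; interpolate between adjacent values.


Sorted: 6, 8, 19, 20, 21, 43, 46, 54, 55, 66, 76, 77, 85, 93, 96, 99
n = 16
Index = 25/100 * 15 = 3.7500
Lower = data[3] = 20, Upper = data[4] = 21
P25 = 20 + 0.7500*(1) = 20.7500

P25 = 20.7500


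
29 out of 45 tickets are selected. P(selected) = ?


P = 29/45 = 0.6444

P = 0.6444


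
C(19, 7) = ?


C(19,7) = 19!/(7! × 12!)
= 121645100408832000/(5040 × 479001600)
= 50388

C(19,7) = 50388


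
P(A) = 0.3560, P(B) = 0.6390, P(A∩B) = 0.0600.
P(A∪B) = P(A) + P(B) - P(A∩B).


P(A∪B) = 0.3560 + 0.6390 - 0.0600
= 0.9950 - 0.0600
= 0.9350

P(A∪B) = 0.9350


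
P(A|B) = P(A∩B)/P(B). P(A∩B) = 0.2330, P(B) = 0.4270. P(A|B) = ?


P(A|B) = 0.2330/0.4270 = 0.5457

P(A|B) = 0.5457


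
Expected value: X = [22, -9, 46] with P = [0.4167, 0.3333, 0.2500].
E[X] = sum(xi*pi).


E[X] = 22*0.4167 - 9*0.3333 + 46*0.2500
= 9.1674 - 2.9997 + 11.5000
= 17.6677

E[X] = 17.6677


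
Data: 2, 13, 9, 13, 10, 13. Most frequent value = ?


Frequencies: 2:1, 9:1, 10:1, 13:3
Max frequency = 3
Mode = 13

Mode = 13


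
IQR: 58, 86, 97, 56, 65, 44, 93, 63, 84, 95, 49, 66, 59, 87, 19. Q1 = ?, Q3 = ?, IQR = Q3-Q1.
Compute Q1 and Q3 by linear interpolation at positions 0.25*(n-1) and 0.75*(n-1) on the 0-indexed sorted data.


Sorted: 19, 44, 49, 56, 58, 59, 63, 65, 66, 84, 86, 87, 93, 95, 97
Q1 (25th %ile) = 57.0000
Q3 (75th %ile) = 86.5000
IQR = 86.5000 - 57.0000 = 29.5000

IQR = 29.5000


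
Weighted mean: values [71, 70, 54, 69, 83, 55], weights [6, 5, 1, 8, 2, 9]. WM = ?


Numerator = 71*6 + 70*5 + 54*1 + 69*8 + 83*2 + 55*9 = 2043
Denominator = 6 + 5 + 1 + 8 + 2 + 9 = 31
WM = 2043/31 = 65.9032

WM = 65.9032


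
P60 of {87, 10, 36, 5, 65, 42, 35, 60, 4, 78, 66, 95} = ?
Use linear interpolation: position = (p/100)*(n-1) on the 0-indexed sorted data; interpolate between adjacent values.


Sorted: 4, 5, 10, 35, 36, 42, 60, 65, 66, 78, 87, 95
n = 12
Index = 60/100 * 11 = 6.6000
Lower = data[6] = 60, Upper = data[7] = 65
P60 = 60 + 0.6000*(5) = 63.0000

P60 = 63.0000


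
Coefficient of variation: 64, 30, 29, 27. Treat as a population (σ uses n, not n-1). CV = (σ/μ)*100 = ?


Mean = 37.5000
SD = 15.3379
CV = (15.3379/37.5000)*100 = 40.9010%

CV = 40.9010%


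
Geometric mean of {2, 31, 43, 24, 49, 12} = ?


Product = 2 × 31 × 43 × 24 × 49 × 12 = 37622592
GM = 37622592^(1/6) = 18.3052

GM = 18.3052


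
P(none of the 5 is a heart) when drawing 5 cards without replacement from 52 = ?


P(no hearts) = (39/52) × (38/51) × (37/50) × (36/49) × (35/48)
= 0.2215

P = 0.2215


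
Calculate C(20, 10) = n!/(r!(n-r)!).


C(20,10) = 20!/(10! × 10!)
= 2432902008176640000/(3628800 × 3628800)
= 184756

C(20,10) = 184756


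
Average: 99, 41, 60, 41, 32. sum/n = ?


Sum = 99 + 41 + 60 + 41 + 32 = 273
n = 5
Mean = 273/5 = 54.6000

Mean = 54.6000


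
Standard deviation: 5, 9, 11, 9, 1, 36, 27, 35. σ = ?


Mean = 16.6250
Variance = 168.4844
SD = sqrt(168.4844) = 12.9802

SD = 12.9802


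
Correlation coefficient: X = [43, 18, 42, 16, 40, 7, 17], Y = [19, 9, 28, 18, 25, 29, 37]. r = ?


Mean X = 26.1429, Mean Y = 23.5714
SD X = 13.871127, SD Y = 8.415244
Cov = -5.510204
r = -5.510204/(13.871127*8.415244) = -0.0472

r = -0.0472


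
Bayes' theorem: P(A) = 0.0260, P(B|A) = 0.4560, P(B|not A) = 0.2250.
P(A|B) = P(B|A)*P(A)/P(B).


P(B) = P(B|A)*P(A) + P(B|A')*P(A')
= 0.4560*0.0260 + 0.2250*0.9740
= 0.011856 + 0.219150 = 0.231006
P(A|B) = 0.011856/0.231006 = 0.0513

P(A|B) = 0.0513


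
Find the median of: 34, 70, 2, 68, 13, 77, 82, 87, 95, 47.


Sorted: 2, 13, 34, 47, 68, 70, 77, 82, 87, 95
n = 10 (even)
Middle values: 68 and 70
Median = (68+70)/2 = 69.0000

Median = 69.0000


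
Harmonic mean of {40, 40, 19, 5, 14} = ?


Sum of reciprocals = 1/40 + 1/40 + 1/19 + 1/5 + 1/14 = 0.374060
HM = 5/0.374060 = 13.3668

HM = 13.3668


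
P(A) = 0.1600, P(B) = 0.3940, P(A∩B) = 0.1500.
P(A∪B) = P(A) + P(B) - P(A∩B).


P(A∪B) = 0.1600 + 0.3940 - 0.1500
= 0.5540 - 0.1500
= 0.4040

P(A∪B) = 0.4040


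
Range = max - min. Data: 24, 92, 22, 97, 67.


Max = 97, Min = 22
Range = 97 - 22 = 75

Range = 75


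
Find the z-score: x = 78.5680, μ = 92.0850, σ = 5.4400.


z = (78.5680 - 92.0850)/5.4400
= -13.5170/5.4400
= -2.4847

z = -2.4847


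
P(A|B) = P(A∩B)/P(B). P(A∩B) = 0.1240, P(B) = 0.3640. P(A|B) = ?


P(A|B) = 0.1240/0.3640 = 0.3407

P(A|B) = 0.3407


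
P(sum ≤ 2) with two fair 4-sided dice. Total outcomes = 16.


Total outcomes = 4×4 = 16
Favorable (sum ≤ 2): 1
P = 1/16 = 0.0625

P = 0.0625


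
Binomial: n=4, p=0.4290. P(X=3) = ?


C(4,3) = 4
p^3 = 0.078954
(1-p)^1 = 0.571000
P = 4 * 0.078954 * 0.571000 = 0.1803

P(X=3) = 0.1803


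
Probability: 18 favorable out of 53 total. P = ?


P = 18/53 = 0.3396

P = 0.3396


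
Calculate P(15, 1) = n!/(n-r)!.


P(15,1) = 15!/14!
= 1307674368000/87178291200
= 15

P(15,1) = 15


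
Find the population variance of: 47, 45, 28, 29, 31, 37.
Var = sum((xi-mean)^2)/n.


Mean = 36.1667
Squared deviations: 117.3611, 78.0278, 66.6944, 51.3611, 26.6944, 0.6944
Sum = 340.8333
Variance = 340.8333/6 = 56.8056

Variance = 56.8056


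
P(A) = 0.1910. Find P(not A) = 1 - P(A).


P(not A) = 1 - 0.1910 = 0.8090

P(not A) = 0.8090


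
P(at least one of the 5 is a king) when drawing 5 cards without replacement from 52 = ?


P(at least one) = 1 - P(none)
P(none) = (48/52) × (47/51) × (46/50) × (45/49) × (44/48) = 0.658842
P(at least one) = 1 - 0.658842 = 0.3412

P = 0.3412


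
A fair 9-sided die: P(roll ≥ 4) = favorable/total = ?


Favorable outcomes (roll ≥ 4): 6
Total outcomes = 9
P = 6/9 = 0.6667

P = 0.6667


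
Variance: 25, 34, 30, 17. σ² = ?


Mean = 26.5000
Squared deviations: 2.2500, 56.2500, 12.2500, 90.2500
Sum = 161.0000
Variance = 161.0000/4 = 40.2500

Variance = 40.2500


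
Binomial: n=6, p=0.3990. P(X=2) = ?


C(6,2) = 15
p^2 = 0.159201
(1-p)^4 = 0.130466
P = 15 * 0.159201 * 0.130466 = 0.3116

P(X=2) = 0.3116


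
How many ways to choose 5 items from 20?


C(20,5) = 20!/(5! × 15!)
= 2432902008176640000/(120 × 1307674368000)
= 15504

C(20,5) = 15504


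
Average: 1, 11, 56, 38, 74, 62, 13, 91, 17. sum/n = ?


Sum = 1 + 11 + 56 + 38 + 74 + 62 + 13 + 91 + 17 = 363
n = 9
Mean = 363/9 = 40.3333

Mean = 40.3333


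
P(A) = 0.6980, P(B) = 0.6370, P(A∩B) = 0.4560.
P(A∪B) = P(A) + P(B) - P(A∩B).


P(A∪B) = 0.6980 + 0.6370 - 0.4560
= 1.3350 - 0.4560
= 0.8790

P(A∪B) = 0.8790


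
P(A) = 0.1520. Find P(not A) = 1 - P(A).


P(not A) = 1 - 0.1520 = 0.8480

P(not A) = 0.8480


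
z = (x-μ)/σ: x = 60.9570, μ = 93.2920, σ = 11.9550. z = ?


z = (60.9570 - 93.2920)/11.9550
= -32.3350/11.9550
= -2.7047

z = -2.7047


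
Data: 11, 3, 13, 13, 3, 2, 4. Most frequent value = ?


Frequencies: 2:1, 3:2, 4:1, 11:1, 13:2
Max frequency = 2
Mode = 3, 13

Mode = 3, 13


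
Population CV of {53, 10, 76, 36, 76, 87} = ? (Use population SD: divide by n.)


Mean = 56.3333
SD = 26.7249
CV = (26.7249/56.3333)*100 = 47.4407%

CV = 47.4407%


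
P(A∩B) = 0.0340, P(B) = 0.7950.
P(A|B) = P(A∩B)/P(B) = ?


P(A|B) = 0.0340/0.7950 = 0.0428

P(A|B) = 0.0428


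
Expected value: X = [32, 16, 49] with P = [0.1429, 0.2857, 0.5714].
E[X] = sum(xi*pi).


E[X] = 32*0.1429 + 16*0.2857 + 49*0.5714
= 4.5728 + 4.5712 + 27.9986
= 37.1426

E[X] = 37.1426


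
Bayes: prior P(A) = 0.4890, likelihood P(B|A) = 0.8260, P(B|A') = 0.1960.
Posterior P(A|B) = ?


P(B) = P(B|A)*P(A) + P(B|A')*P(A')
= 0.8260*0.4890 + 0.1960*0.5110
= 0.403914 + 0.100156 = 0.504070
P(A|B) = 0.403914/0.504070 = 0.8013

P(A|B) = 0.8013


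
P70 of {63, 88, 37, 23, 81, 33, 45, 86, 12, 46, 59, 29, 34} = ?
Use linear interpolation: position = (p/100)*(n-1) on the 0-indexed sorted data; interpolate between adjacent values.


Sorted: 12, 23, 29, 33, 34, 37, 45, 46, 59, 63, 81, 86, 88
n = 13
Index = 70/100 * 12 = 8.4000
Lower = data[8] = 59, Upper = data[9] = 63
P70 = 59 + 0.4000*(4) = 60.6000

P70 = 60.6000


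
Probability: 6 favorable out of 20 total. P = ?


P = 6/20 = 0.3000

P = 0.3000


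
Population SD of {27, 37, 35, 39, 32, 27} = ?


Mean = 32.8333
Variance = 21.4722
SD = sqrt(21.4722) = 4.6338

SD = 4.6338


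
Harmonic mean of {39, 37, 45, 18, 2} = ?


Sum of reciprocals = 1/39 + 1/37 + 1/45 + 1/18 + 1/2 = 0.630446
HM = 5/0.630446 = 7.9309

HM = 7.9309


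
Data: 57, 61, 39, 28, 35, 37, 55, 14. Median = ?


Sorted: 14, 28, 35, 37, 39, 55, 57, 61
n = 8 (even)
Middle values: 37 and 39
Median = (37+39)/2 = 38.0000

Median = 38.0000


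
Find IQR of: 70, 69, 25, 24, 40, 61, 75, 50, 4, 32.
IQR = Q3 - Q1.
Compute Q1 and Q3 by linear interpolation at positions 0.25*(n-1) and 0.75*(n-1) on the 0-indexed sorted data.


Sorted: 4, 24, 25, 32, 40, 50, 61, 69, 70, 75
Q1 (25th %ile) = 26.7500
Q3 (75th %ile) = 67.0000
IQR = 67.0000 - 26.7500 = 40.2500

IQR = 40.2500


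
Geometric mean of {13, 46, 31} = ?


Product = 13 × 46 × 31 = 18538
GM = 18538^(1/3) = 26.4660

GM = 26.4660


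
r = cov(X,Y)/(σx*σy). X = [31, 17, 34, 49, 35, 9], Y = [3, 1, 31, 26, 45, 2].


Mean X = 29.1667, Mean Y = 18.0000
SD X = 12.966838, SD Y = 16.990193
Cov = 146.833333
r = 146.833333/(12.966838*16.990193) = 0.6665

r = 0.6665


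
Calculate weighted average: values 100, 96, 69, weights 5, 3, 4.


Numerator = 100*5 + 96*3 + 69*4 = 1064
Denominator = 5 + 3 + 4 = 12
WM = 1064/12 = 88.6667

WM = 88.6667


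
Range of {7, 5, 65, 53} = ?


Max = 65, Min = 5
Range = 65 - 5 = 60

Range = 60


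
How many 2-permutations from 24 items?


P(24,2) = 24!/22!
= 620448401733239439360000/1124000727777607680000
= 552

P(24,2) = 552


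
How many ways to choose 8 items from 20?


C(20,8) = 20!/(8! × 12!)
= 2432902008176640000/(40320 × 479001600)
= 125970

C(20,8) = 125970


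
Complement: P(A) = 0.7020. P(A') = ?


P(not A) = 1 - 0.7020 = 0.2980

P(not A) = 0.2980


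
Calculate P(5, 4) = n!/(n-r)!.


P(5,4) = 5!/1!
= 120/1
= 120

P(5,4) = 120


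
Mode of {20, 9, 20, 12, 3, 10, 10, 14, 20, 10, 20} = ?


Frequencies: 3:1, 9:1, 10:3, 12:1, 14:1, 20:4
Max frequency = 4
Mode = 20

Mode = 20


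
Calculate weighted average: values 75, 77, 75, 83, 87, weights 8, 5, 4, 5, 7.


Numerator = 75*8 + 77*5 + 75*4 + 83*5 + 87*7 = 2309
Denominator = 8 + 5 + 4 + 5 + 7 = 29
WM = 2309/29 = 79.6207

WM = 79.6207


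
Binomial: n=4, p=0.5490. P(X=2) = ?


C(4,2) = 6
p^2 = 0.301401
(1-p)^2 = 0.203401
P = 6 * 0.301401 * 0.203401 = 0.3678

P(X=2) = 0.3678


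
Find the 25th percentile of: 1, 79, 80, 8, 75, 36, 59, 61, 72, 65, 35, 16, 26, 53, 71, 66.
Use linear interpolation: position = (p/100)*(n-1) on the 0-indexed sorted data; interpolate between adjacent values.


Sorted: 1, 8, 16, 26, 35, 36, 53, 59, 61, 65, 66, 71, 72, 75, 79, 80
n = 16
Index = 25/100 * 15 = 3.7500
Lower = data[3] = 26, Upper = data[4] = 35
P25 = 26 + 0.7500*(9) = 32.7500

P25 = 32.7500


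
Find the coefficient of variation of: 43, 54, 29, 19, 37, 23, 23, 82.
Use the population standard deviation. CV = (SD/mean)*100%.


Mean = 38.7500
SD = 19.7025
CV = (19.7025/38.7500)*100 = 50.8451%

CV = 50.8451%


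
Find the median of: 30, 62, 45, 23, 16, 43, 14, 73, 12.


Sorted: 12, 14, 16, 23, 30, 43, 45, 62, 73
n = 9 (odd)
Middle value = 30

Median = 30


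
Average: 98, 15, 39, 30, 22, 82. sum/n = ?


Sum = 98 + 15 + 39 + 30 + 22 + 82 = 286
n = 6
Mean = 286/6 = 47.6667

Mean = 47.6667


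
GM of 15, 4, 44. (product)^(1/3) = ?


Product = 15 × 4 × 44 = 2640
GM = 2640^(1/3) = 13.8208

GM = 13.8208


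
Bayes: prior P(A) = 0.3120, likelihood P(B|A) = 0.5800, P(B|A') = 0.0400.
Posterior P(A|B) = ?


P(B) = P(B|A)*P(A) + P(B|A')*P(A')
= 0.5800*0.3120 + 0.0400*0.6880
= 0.180960 + 0.027520 = 0.208480
P(A|B) = 0.180960/0.208480 = 0.8680

P(A|B) = 0.8680


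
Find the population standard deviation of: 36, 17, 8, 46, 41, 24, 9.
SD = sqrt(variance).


Mean = 25.8571
Variance = 203.2653
SD = sqrt(203.2653) = 14.2571

SD = 14.2571


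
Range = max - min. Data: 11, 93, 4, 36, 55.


Max = 93, Min = 4
Range = 93 - 4 = 89

Range = 89


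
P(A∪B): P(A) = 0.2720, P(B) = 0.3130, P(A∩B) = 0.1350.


P(A∪B) = 0.2720 + 0.3130 - 0.1350
= 0.5850 - 0.1350
= 0.4500

P(A∪B) = 0.4500


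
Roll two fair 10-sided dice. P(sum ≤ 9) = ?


Total outcomes = 10×10 = 100
Favorable (sum ≤ 9): 36
P = 36/100 = 0.3600

P = 0.3600


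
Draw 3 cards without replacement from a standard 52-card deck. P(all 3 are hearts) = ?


P(all hearts) = (13/52) × (12/51) × (11/50)
= 0.0129

P = 0.0129


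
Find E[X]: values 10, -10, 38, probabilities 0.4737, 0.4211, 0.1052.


E[X] = 10*0.4737 - 10*0.4211 + 38*0.1052
= 4.7370 - 4.2110 + 3.9976
= 4.5236

E[X] = 4.5236


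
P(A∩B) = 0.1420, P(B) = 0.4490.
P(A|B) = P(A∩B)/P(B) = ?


P(A|B) = 0.1420/0.4490 = 0.3163

P(A|B) = 0.3163


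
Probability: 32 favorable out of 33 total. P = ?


P = 32/33 = 0.9697

P = 0.9697


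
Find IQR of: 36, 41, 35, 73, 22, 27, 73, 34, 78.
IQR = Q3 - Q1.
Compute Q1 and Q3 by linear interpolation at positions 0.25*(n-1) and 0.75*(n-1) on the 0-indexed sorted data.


Sorted: 22, 27, 34, 35, 36, 41, 73, 73, 78
Q1 (25th %ile) = 34.0000
Q3 (75th %ile) = 73.0000
IQR = 73.0000 - 34.0000 = 39.0000

IQR = 39.0000
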